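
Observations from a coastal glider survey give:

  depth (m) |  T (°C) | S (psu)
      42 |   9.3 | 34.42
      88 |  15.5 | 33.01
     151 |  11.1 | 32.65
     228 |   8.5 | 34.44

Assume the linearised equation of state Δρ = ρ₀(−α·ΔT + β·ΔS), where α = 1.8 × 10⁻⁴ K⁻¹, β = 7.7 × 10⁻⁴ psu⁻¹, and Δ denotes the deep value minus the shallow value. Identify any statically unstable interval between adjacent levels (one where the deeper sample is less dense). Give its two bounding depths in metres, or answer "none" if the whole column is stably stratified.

Evaluate Δρ/ρ₀ = −αΔT + βΔS across each adjacent pair:
  42–88 m: −αΔT+βΔS = −(1.8 × 10⁻⁴)(+6.2)+(7.7 × 10⁻⁴)(-1.41) = -2.2 × 10⁻³ → UNSTABLE
  88–151 m: −αΔT+βΔS = −(1.8 × 10⁻⁴)(-4.4)+(7.7 × 10⁻⁴)(-0.36) = 5.1 × 10⁻⁴ → stable
  151–228 m: −αΔT+βΔS = −(1.8 × 10⁻⁴)(-2.6)+(7.7 × 10⁻⁴)(+1.79) = 1.8 × 10⁻³ → stable
The 42–88 m interval has Δρ < 0: lighter water underlies denser water.

42–88 m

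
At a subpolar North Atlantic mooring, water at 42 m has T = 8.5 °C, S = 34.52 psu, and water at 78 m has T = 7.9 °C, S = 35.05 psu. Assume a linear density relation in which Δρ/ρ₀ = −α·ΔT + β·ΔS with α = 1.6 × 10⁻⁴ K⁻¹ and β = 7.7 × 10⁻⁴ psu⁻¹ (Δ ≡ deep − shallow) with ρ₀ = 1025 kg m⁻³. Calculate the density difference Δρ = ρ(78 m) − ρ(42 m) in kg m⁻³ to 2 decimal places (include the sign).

ΔT = -0.6 K, ΔS = +0.53 psu (deep − shallow).
Δρ/ρ₀ = −(1.6 × 10⁻⁴)(-0.6) + (7.7 × 10⁻⁴)(+0.53) = 5.041 × 10⁻⁴.
Δρ = 1025 × (5.041 × 10⁻⁴) = +0.52 kg m⁻³.
Positive Δρ: denser below, stable.

+0.52 kg m⁻³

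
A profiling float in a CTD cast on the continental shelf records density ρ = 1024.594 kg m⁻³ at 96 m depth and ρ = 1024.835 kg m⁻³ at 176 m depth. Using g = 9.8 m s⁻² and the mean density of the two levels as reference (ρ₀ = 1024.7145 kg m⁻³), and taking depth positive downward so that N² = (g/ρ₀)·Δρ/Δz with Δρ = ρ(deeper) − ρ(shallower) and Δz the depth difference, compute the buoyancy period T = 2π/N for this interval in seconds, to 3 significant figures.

Δρ = 1024.835 − 1024.594 = 0.241 kg m⁻³ over Δz = 176 − 96 = 80 m.
N² = (9.8/1024.7145) × (0.241/80) = 2.8810 × 10⁻⁵ s⁻².
N = √(2.8810 × 10⁻⁵) = 5.3675 × 10⁻³ rad s⁻¹, so T = 2π/N = 1.1706 × 10³ s ≈ 1.17 × 10³ s.

1.17 × 10³ s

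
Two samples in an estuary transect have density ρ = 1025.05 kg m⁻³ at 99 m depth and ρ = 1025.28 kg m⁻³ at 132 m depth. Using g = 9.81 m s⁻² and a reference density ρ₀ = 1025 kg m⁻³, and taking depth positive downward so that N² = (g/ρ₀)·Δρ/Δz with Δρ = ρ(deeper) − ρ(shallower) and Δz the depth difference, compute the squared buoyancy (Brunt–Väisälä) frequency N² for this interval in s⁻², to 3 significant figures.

Δρ = 1025.28 − 1025.05 = 0.23 kg m⁻³ over Δz = 132 − 99 = 33 m.
N² = (9.81/1025) × (0.23/33) = 6.6705 × 10⁻⁵ s⁻² ≈ 6.67 × 10⁻⁵ s⁻².

6.67 × 10⁻⁵ s⁻²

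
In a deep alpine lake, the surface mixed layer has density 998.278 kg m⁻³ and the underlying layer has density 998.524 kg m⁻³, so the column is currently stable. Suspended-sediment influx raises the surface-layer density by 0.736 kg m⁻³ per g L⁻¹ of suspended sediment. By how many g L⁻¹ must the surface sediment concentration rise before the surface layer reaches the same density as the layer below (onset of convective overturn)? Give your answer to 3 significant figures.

Density deficit of the surface layer: 998.524 − 998.278 = 0.246 kg m⁻³.
Required change = 0.246 / 0.736 = 0.334 g L⁻¹.

0.334 g L⁻¹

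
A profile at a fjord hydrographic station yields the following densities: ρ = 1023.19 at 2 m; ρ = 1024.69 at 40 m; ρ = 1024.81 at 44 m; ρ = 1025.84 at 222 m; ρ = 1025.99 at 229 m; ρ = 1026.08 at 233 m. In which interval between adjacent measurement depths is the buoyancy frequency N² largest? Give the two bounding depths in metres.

2–40 m

Compute the density gradient over each adjacent pair:
  2–40 m: Δρ/Δz = 1.50/38 = 0.039 kg m⁻⁴
  40–44 m: Δρ/Δz = 0.12/4 = 0.030 kg m⁻⁴
  44–222 m: Δρ/Δz = 1.03/178 = 5.8 × 10⁻³ kg m⁻⁴
  222–229 m: Δρ/Δz = 0.15/7 = 0.021 kg m⁻⁴
  229–233 m: Δρ/Δz = 0.09/4 = 0.022 kg m⁻⁴
The largest gradient is in the 2–40 m interval — the pycnocline.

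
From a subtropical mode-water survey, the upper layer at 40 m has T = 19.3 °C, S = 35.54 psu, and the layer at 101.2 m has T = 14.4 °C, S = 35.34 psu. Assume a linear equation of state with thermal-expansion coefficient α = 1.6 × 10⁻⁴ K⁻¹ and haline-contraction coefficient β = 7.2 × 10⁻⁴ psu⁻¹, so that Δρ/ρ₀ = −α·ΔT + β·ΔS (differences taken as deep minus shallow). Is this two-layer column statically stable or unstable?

ΔT = 14.4 − 19.3 = -4.9 K and ΔS = 35.34 − 35.54 = -0.20 psu (deep − shallow).
−αΔT = 7.84 × 10⁻⁴; βΔS = -1.44 × 10⁻⁴; sum Δρ/ρ₀ = 6.40 × 10⁻⁴.
Δρ/ρ₀ > 0, so Δρ > 0: deeper water is denser → statically stable.

stable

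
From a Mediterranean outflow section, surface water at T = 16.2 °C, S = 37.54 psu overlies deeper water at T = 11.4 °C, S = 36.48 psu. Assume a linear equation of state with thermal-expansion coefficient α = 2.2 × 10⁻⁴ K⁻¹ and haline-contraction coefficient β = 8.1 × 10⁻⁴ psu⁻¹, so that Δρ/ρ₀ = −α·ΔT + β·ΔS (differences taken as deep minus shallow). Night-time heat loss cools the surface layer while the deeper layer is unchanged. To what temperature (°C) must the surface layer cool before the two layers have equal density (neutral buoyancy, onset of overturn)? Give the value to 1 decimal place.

15.3 °C

Neutral buoyancy requires Δρ = 0, i.e. −α(T_deep − T_surf′) + β(S_deep − S_surf) = 0.
T_surf′ = T_deep − (β/α)·ΔS = 11.4 − (8.1 × 10⁻⁴/2.2 × 10⁻⁴)·(-1.06) = 15.303 °C.
Cooling required: 16.2 − (15.303) = 0.897 °C.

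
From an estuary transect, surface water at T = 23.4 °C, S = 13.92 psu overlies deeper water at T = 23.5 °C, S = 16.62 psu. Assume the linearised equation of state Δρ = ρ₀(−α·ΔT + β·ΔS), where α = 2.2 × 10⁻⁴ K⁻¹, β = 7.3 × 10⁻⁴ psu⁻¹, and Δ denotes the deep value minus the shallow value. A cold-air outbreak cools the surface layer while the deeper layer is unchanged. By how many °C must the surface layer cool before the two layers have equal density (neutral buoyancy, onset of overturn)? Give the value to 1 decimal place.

Neutral buoyancy requires Δρ = 0, i.e. −α(T_deep − T_surf′) + β(S_deep − S_surf) = 0.
T_surf′ = T_deep − (β/α)·ΔS = 23.5 − (7.3 × 10⁻⁴/2.2 × 10⁻⁴)·(+2.70) = 14.541 °C.
Cooling required: 23.4 − (14.541) = 8.859 °C.

8.9 °C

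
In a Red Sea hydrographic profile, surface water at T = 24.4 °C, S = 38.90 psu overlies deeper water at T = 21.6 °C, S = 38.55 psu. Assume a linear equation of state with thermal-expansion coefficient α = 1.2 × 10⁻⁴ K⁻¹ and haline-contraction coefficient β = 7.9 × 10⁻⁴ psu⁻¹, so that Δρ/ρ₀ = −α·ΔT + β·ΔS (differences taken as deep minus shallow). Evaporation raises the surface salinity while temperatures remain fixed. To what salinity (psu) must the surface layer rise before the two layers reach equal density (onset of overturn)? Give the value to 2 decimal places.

Neutral buoyancy requires −α(T_deep − T_surf) + β(S_deep − S_surf′) = 0.
S_surf′ = S_deep − (α/β)·ΔT = 38.55 − (1.2 × 10⁻⁴/7.9 × 10⁻⁴)·(-2.8) = 38.9753 psu.
Increase required: 38.9753 − 38.90 = 0.0753 psu.

38.98 psu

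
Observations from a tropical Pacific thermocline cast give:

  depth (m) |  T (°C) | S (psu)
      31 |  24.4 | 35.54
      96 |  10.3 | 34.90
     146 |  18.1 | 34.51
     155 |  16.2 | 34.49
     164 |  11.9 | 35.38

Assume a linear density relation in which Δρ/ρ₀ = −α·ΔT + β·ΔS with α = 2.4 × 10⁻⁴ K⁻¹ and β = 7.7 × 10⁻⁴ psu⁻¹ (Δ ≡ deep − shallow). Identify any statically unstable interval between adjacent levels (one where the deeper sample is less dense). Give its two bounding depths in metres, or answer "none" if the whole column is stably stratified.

Evaluate Δρ/ρ₀ = −αΔT + βΔS across each adjacent pair:
  31–96 m: −αΔT+βΔS = −(2.4 × 10⁻⁴)(-14.1)+(7.7 × 10⁻⁴)(-0.64) = 2.9 × 10⁻³ → stable
  96–146 m: −αΔT+βΔS = −(2.4 × 10⁻⁴)(+7.8)+(7.7 × 10⁻⁴)(-0.39) = -2.2 × 10⁻³ → UNSTABLE
  146–155 m: −αΔT+βΔS = −(2.4 × 10⁻⁴)(-1.9)+(7.7 × 10⁻⁴)(-0.02) = 4.4 × 10⁻⁴ → stable
  155–164 m: −αΔT+βΔS = −(2.4 × 10⁻⁴)(-4.3)+(7.7 × 10⁻⁴)(+0.89) = 1.7 × 10⁻³ → stable
The 96–146 m interval has Δρ < 0: lighter water underlies denser water.

96–146 m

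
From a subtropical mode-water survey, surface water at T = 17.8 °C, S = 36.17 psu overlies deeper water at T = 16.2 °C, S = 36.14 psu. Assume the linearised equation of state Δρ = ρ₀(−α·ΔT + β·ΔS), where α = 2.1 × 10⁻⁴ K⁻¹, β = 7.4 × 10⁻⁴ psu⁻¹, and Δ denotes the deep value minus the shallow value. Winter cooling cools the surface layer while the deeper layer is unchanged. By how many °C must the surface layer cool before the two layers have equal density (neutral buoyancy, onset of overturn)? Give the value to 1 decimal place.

Neutral buoyancy requires Δρ = 0, i.e. −α(T_deep − T_surf′) + β(S_deep − S_surf) = 0.
T_surf′ = T_deep − (β/α)·ΔS = 16.2 − (7.4 × 10⁻⁴/2.1 × 10⁻⁴)·(-0.03) = 16.306 °C.
Cooling required: 17.8 − (16.306) = 1.494 °C.

1.5 °C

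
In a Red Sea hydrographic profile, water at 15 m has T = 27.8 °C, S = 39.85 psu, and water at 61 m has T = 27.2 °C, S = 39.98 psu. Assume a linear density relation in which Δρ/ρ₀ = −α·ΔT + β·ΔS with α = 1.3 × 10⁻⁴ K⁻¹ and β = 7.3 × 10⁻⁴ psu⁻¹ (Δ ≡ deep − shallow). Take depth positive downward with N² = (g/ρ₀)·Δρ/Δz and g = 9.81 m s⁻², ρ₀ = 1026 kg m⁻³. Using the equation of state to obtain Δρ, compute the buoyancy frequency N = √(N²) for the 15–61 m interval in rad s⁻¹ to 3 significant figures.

6.07 × 10⁻³ rad s⁻¹

ΔT = -0.6 K, ΔS = +0.13 psu (deep − shallow).
Δρ/ρ₀ = −αΔT + βΔS = 7.80 × 10⁻⁵ + 9.49 × 10⁻⁵ = 1.729 × 10⁻⁴, so Δρ ≈ 0.1774 kg m⁻³.
N² = (g/ρ₀)·Δρ/Δz = g·(Δρ/ρ₀)/Δz = 9.81 × 1.729 × 10⁻⁴ / 46 = 3.6873 × 10⁻⁵ s⁻².
N = √(3.6873 × 10⁻⁵) = 6.0723 × 10⁻³ rad s⁻¹ ≈ 6.07 × 10⁻³ rad s⁻¹.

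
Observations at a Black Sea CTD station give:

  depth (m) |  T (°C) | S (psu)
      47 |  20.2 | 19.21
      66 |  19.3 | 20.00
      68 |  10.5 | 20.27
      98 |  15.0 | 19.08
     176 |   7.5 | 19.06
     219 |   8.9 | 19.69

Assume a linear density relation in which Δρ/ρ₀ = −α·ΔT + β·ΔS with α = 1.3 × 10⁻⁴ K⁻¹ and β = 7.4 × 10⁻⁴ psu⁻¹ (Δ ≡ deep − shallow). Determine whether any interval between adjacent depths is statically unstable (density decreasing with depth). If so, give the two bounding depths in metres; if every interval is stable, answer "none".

68–98 m

Evaluate Δρ/ρ₀ = −αΔT + βΔS across each adjacent pair:
  47–66 m: −αΔT+βΔS = −(1.3 × 10⁻⁴)(-0.9)+(7.4 × 10⁻⁴)(+0.79) = 7.0 × 10⁻⁴ → stable
  66–68 m: −αΔT+βΔS = −(1.3 × 10⁻⁴)(-8.8)+(7.4 × 10⁻⁴)(+0.27) = 1.3 × 10⁻³ → stable
  68–98 m: −αΔT+βΔS = −(1.3 × 10⁻⁴)(+4.5)+(7.4 × 10⁻⁴)(-1.19) = -1.5 × 10⁻³ → UNSTABLE
  98–176 m: −αΔT+βΔS = −(1.3 × 10⁻⁴)(-7.5)+(7.4 × 10⁻⁴)(-0.02) = 9.6 × 10⁻⁴ → stable
  176–219 m: −αΔT+βΔS = −(1.3 × 10⁻⁴)(+1.4)+(7.4 × 10⁻⁴)(+0.63) = 2.8 × 10⁻⁴ → stable
The 68–98 m interval has Δρ < 0: lighter water underlies denser water.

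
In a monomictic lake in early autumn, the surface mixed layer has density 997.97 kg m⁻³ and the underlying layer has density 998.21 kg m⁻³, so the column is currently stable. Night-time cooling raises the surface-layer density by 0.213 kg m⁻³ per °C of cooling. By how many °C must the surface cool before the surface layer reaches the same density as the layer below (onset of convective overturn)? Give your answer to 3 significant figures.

1.13 °C

Density deficit of the surface layer: 998.21 − 997.97 = 0.24 kg m⁻³.
Required change = 0.24 / 0.213 = 1.13 °C.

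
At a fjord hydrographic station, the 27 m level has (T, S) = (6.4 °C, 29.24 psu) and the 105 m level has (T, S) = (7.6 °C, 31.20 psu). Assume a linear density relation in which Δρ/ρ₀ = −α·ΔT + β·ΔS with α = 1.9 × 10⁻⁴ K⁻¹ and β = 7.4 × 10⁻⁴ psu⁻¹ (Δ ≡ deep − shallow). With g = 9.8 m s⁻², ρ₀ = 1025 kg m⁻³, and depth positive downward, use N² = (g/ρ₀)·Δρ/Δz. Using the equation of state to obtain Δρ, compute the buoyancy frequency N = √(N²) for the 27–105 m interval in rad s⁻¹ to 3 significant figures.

ΔT = +1.2 K, ΔS = +1.96 psu (deep − shallow).
Δρ/ρ₀ = −αΔT + βΔS = -2.28 × 10⁻⁴ + 1.4504 × 10⁻³ = 1.2224 × 10⁻³, so Δρ ≈ 1.253 kg m⁻³.
N² = (g/ρ₀)·Δρ/Δz = g·(Δρ/ρ₀)/Δz = 9.8 × 1.2224 × 10⁻³ / 78 = 1.5358 × 10⁻⁴ s⁻².
N = √(1.5358 × 10⁻⁴) = 0.012393 rad s⁻¹ ≈ 0.0124 rad s⁻¹.

0.0124 rad s⁻¹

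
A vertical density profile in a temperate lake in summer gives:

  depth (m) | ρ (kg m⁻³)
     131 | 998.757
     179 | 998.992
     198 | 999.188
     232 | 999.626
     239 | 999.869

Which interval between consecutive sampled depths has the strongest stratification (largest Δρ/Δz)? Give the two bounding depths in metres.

Compute the density gradient over each adjacent pair:
  131–179 m: Δρ/Δz = 0.235/48 = 4.9 × 10⁻³ kg m⁻⁴
  179–198 m: Δρ/Δz = 0.196/19 = 0.010 kg m⁻⁴
  198–232 m: Δρ/Δz = 0.438/34 = 0.013 kg m⁻⁴
  232–239 m: Δρ/Δz = 0.243/7 = 0.035 kg m⁻⁴
The largest gradient is in the 232–239 m interval — the pycnocline.

232–239 m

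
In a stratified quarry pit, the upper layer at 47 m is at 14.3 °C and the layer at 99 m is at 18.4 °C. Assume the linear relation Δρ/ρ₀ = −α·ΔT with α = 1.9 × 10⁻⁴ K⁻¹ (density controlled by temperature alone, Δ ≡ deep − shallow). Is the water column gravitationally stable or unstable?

unstable

ΔT = 18.4 − 14.3 = +4.1 K, so Δρ/ρ₀ = −αΔT = -7.79 × 10⁻⁴.
Δρ/ρ₀ < 0, so Δρ < 0: deeper water is lighter → statically unstable; the column would overturn.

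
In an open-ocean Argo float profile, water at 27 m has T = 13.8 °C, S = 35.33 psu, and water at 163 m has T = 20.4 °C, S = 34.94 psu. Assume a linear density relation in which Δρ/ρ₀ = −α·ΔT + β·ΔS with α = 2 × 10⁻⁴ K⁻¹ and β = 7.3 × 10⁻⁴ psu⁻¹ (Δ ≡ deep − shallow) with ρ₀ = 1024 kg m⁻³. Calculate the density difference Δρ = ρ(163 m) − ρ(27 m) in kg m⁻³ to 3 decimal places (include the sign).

ΔT = +6.6 K, ΔS = -0.39 psu (deep − shallow).
Δρ/ρ₀ = −(2 × 10⁻⁴)(+6.6) + (7.3 × 10⁻⁴)(-0.39) = -1.6047 × 10⁻³.
Δρ = 1024 × (-1.6047 × 10⁻³) = -1.643 kg m⁻³.
Negative Δρ: lighter below, statically unstable.

-1.643 kg m⁻³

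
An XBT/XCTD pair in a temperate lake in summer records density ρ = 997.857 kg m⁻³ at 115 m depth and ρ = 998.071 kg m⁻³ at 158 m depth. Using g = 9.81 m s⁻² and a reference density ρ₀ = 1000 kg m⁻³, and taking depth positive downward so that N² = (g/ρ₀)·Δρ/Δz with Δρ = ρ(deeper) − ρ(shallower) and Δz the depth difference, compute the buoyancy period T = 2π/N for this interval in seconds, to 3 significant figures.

899 s

Δρ = 998.071 − 997.857 = 0.214 kg m⁻³ over Δz = 158 − 115 = 43 m.
N² = (9.81/1000) × (0.214/43) = 4.8822 × 10⁻⁵ s⁻².
N = √(4.8822 × 10⁻⁵) = 6.9873 × 10⁻³ rad s⁻¹, so T = 2π/N = 899.23 s ≈ 899 s.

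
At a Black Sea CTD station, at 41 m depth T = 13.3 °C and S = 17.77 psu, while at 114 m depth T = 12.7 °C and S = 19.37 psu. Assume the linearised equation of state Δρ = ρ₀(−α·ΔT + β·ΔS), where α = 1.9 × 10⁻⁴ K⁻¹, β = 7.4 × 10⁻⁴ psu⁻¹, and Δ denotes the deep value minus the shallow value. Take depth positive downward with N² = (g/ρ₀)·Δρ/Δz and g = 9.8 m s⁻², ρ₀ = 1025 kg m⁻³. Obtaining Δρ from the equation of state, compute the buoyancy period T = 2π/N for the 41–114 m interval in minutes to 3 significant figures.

ΔT = -0.6 K, ΔS = +1.60 psu (deep − shallow).
Δρ/ρ₀ = −αΔT + βΔS = 1.14 × 10⁻⁴ + 1.184 × 10⁻³ = 1.298 × 10⁻³, so Δρ ≈ 1.330 kg m⁻³.
N² = (g/ρ₀)·Δρ/Δz = g·(Δρ/ρ₀)/Δz = 9.8 × 1.298 × 10⁻³ / 73 = 1.7425 × 10⁻⁴ s⁻².
N = √(1.7425 × 10⁻⁴) = 0.013200 rad s⁻¹ → T = 2π/N = 476.00 s = 7.9333 min ≈ 7.93 min.

7.93 min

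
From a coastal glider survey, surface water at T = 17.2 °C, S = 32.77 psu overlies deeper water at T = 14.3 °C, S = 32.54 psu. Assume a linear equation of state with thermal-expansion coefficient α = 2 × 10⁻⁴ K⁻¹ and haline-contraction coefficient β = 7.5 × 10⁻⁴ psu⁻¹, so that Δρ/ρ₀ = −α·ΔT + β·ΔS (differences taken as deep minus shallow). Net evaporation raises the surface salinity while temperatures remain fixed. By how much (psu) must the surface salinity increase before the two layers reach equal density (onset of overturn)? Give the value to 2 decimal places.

0.54 psu

Neutral buoyancy requires −α(T_deep − T_surf) + β(S_deep − S_surf′) = 0.
S_surf′ = S_deep − (α/β)·ΔT = 32.54 − (2 × 10⁻⁴/7.5 × 10⁻⁴)·(-2.9) = 33.3133 psu.
Increase required: 33.3133 − 32.77 = 0.5433 psu.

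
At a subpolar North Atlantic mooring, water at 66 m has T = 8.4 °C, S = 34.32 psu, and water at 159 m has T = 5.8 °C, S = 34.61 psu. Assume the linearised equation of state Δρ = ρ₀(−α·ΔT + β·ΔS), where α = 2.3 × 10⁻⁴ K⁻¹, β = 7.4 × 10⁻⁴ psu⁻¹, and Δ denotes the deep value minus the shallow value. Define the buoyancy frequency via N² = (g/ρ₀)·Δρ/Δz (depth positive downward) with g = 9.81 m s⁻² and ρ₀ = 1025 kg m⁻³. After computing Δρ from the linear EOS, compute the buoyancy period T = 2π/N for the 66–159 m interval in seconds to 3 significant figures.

679 s

ΔT = -2.6 K, ΔS = +0.29 psu (deep − shallow).
Δρ/ρ₀ = −αΔT + βΔS = 5.98 × 10⁻⁴ + 2.146 × 10⁻⁴ = 8.126 × 10⁻⁴, so Δρ ≈ 0.8329 kg m⁻³.
N² = (g/ρ₀)·Δρ/Δz = g·(Δρ/ρ₀)/Δz = 9.81 × 8.126 × 10⁻⁴ / 93 = 8.5716 × 10⁻⁵ s⁻².
N = √(8.5716 × 10⁻⁵) = 9.2583 × 10⁻³ rad s⁻¹ → T = 2π/N = 678.65 s ≈ 679 s.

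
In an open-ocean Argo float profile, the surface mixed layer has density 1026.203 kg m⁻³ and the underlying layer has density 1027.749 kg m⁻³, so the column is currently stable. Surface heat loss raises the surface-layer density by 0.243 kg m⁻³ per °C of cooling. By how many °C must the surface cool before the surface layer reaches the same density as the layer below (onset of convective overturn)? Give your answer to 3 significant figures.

6.36 °C

Density deficit of the surface layer: 1027.749 − 1026.203 = 1.546 kg m⁻³.
Required change = 1.546 / 0.243 = 6.36 °C.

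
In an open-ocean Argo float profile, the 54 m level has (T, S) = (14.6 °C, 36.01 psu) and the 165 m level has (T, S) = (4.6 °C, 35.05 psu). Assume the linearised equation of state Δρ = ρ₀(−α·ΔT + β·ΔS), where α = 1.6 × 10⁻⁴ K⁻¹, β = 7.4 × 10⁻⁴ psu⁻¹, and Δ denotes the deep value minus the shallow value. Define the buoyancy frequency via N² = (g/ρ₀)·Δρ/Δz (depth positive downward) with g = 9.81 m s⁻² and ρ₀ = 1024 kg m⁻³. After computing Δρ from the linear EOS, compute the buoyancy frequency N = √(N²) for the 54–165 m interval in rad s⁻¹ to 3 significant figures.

ΔT = -10.0 K, ΔS = -0.96 psu (deep − shallow).
Δρ/ρ₀ = −αΔT + βΔS = 1.60 × 10⁻³ − 7.104 × 10⁻⁴ = 8.896 × 10⁻⁴, so Δρ ≈ 0.9110 kg m⁻³.
N² = (g/ρ₀)·Δρ/Δz = g·(Δρ/ρ₀)/Δz = 9.81 × 8.896 × 10⁻⁴ / 111 = 7.8621 × 10⁻⁵ s⁻².
N = √(7.8621 × 10⁻⁵) = 8.8668 × 10⁻³ rad s⁻¹ ≈ 8.87 × 10⁻³ rad s⁻¹.

8.87 × 10⁻³ rad s⁻¹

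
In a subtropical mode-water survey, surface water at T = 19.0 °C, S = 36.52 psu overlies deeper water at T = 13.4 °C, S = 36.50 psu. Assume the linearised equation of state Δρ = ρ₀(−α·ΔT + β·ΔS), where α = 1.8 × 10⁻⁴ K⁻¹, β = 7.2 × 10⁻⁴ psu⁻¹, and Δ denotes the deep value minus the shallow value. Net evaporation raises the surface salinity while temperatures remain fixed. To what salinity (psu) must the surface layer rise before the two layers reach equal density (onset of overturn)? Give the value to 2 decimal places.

Neutral buoyancy requires −α(T_deep − T_surf) + β(S_deep − S_surf′) = 0.
S_surf′ = S_deep − (α/β)·ΔT = 36.50 − (1.8 × 10⁻⁴/7.2 × 10⁻⁴)·(-5.6) = 37.9000 psu.
Increase required: 37.9000 − 36.52 = 1.3800 psu.

37.90 psu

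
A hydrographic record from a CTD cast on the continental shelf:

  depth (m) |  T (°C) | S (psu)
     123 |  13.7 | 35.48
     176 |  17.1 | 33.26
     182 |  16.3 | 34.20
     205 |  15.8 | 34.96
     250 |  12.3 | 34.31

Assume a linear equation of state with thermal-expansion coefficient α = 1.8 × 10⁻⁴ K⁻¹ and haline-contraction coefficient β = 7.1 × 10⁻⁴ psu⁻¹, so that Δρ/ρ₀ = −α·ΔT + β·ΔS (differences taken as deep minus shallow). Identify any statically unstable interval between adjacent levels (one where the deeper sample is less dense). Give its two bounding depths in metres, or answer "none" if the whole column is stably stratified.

123–176 m

Evaluate Δρ/ρ₀ = −αΔT + βΔS across each adjacent pair:
  123–176 m: −αΔT+βΔS = −(1.8 × 10⁻⁴)(+3.4)+(7.1 × 10⁻⁴)(-2.22) = -2.2 × 10⁻³ → UNSTABLE
  176–182 m: −αΔT+βΔS = −(1.8 × 10⁻⁴)(-0.8)+(7.1 × 10⁻⁴)(+0.94) = 8.1 × 10⁻⁴ → stable
  182–205 m: −αΔT+βΔS = −(1.8 × 10⁻⁴)(-0.5)+(7.1 × 10⁻⁴)(+0.76) = 6.3 × 10⁻⁴ → stable
  205–250 m: −αΔT+βΔS = −(1.8 × 10⁻⁴)(-3.5)+(7.1 × 10⁻⁴)(-0.65) = 1.7 × 10⁻⁴ → stable
The 123–176 m interval has Δρ < 0: lighter water underlies denser water.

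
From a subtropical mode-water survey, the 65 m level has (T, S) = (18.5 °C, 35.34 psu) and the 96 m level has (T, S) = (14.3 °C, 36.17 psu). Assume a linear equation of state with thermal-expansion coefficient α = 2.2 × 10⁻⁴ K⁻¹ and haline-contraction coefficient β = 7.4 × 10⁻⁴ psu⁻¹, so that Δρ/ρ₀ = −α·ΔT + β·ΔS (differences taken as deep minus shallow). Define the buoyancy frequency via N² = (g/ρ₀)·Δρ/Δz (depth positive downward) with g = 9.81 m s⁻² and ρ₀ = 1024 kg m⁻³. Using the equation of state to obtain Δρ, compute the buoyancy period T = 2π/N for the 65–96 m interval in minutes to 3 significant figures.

ΔT = -4.2 K, ΔS = +0.83 psu (deep − shallow).
Δρ/ρ₀ = −αΔT + βΔS = 9.24 × 10⁻⁴ + 6.142 × 10⁻⁴ = 1.5382 × 10⁻³, so Δρ ≈ 1.575 kg m⁻³.
N² = (g/ρ₀)·Δρ/Δz = g·(Δρ/ρ₀)/Δz = 9.81 × 1.5382 × 10⁻³ / 31 = 4.8677 × 10⁻⁴ s⁻².
N = √(4.8677 × 10⁻⁴) = 0.022063 rad s⁻¹ → T = 2π/N = 284.78 s = 4.7463 min ≈ 4.75 min.

4.75 min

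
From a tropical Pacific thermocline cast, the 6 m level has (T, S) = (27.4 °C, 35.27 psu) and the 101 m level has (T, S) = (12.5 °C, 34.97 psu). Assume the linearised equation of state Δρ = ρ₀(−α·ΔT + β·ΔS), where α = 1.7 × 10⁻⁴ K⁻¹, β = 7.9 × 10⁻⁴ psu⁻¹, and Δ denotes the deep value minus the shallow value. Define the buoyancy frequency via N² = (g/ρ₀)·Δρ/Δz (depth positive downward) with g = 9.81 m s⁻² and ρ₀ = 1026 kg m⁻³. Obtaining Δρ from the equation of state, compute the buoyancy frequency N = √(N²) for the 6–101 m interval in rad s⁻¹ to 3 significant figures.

0.0154 rad s⁻¹

ΔT = -14.9 K, ΔS = -0.30 psu (deep − shallow).
Δρ/ρ₀ = −αΔT + βΔS = 2.533 × 10⁻³ − 2.37 × 10⁻⁴ = 2.296 × 10⁻³, so Δρ ≈ 2.356 kg m⁻³.
N² = (g/ρ₀)·Δρ/Δz = g·(Δρ/ρ₀)/Δz = 9.81 × 2.296 × 10⁻³ / 95 = 2.3709 × 10⁻⁴ s⁻².
N = √(2.3709 × 10⁻⁴) = 0.015398 rad s⁻¹ ≈ 0.0154 rad s⁻¹.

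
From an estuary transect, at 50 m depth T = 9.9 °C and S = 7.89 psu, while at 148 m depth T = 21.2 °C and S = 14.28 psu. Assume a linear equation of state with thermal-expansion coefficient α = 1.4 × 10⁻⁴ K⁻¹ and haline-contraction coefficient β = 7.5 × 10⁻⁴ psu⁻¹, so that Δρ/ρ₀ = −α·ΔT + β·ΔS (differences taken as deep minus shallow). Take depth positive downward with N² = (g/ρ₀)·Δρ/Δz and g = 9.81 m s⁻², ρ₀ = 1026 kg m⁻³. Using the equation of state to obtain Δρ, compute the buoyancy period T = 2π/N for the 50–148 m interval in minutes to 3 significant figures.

5.84 min

ΔT = +11.3 K, ΔS = +6.39 psu (deep − shallow).
Δρ/ρ₀ = −αΔT + βΔS = -1.582 × 10⁻³ + 4.7925 × 10⁻³ = 3.2105 × 10⁻³, so Δρ ≈ 3.294 kg m⁻³.
N² = (g/ρ₀)·Δρ/Δz = g·(Δρ/ρ₀)/Δz = 9.81 × 3.2105 × 10⁻³ / 98 = 3.2138 × 10⁻⁴ s⁻².
N = √(3.2138 × 10⁻⁴) = 0.017927 rad s⁻¹ → T = 2π/N = 350.49 s = 5.8415 min ≈ 5.84 min.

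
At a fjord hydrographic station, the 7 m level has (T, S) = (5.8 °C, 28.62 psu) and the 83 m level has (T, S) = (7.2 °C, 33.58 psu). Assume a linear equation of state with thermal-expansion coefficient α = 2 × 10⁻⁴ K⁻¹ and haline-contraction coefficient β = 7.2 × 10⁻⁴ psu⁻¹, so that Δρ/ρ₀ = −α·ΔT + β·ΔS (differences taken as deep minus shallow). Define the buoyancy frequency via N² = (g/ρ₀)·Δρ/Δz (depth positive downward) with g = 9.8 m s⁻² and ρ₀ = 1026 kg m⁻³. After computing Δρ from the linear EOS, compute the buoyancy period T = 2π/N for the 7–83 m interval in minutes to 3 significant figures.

ΔT = +1.4 K, ΔS = +4.96 psu (deep − shallow).
Δρ/ρ₀ = −αΔT + βΔS = -2.80 × 10⁻⁴ + 3.5712 × 10⁻³ = 3.2912 × 10⁻³, so Δρ ≈ 3.377 kg m⁻³.
N² = (g/ρ₀)·Δρ/Δz = g·(Δρ/ρ₀)/Δz = 9.8 × 3.2912 × 10⁻³ / 76 = 4.2439 × 10⁻⁴ s⁻².
N = √(4.2439 × 10⁻⁴) = 0.020601 rad s⁻¹ → T = 2π/N = 304.99 s = 5.0832 min ≈ 5.08 min.

5.08 min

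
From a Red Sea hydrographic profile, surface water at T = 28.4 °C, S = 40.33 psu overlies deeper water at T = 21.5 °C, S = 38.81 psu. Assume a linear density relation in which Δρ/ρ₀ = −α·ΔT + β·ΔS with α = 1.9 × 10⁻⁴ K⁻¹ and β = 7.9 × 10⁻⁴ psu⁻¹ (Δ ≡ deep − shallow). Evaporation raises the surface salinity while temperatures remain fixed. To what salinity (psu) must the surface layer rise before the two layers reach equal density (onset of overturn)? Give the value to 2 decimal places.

Neutral buoyancy requires −α(T_deep − T_surf) + β(S_deep − S_surf′) = 0.
S_surf′ = S_deep − (α/β)·ΔT = 38.81 − (1.9 × 10⁻⁴/7.9 × 10⁻⁴)·(-6.9) = 40.4695 psu.
Increase required: 40.4695 − 40.33 = 0.1395 psu.

40.47 psu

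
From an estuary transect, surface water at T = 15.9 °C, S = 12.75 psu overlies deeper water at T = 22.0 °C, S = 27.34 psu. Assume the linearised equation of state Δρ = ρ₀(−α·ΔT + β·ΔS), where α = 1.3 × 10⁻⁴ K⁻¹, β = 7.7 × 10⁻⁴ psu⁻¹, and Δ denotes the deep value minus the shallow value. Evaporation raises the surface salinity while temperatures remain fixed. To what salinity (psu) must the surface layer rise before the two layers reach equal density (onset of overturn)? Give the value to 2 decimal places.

Neutral buoyancy requires −α(T_deep − T_surf) + β(S_deep − S_surf′) = 0.
S_surf′ = S_deep − (α/β)·ΔT = 27.34 − (1.3 × 10⁻⁴/7.7 × 10⁻⁴)·(+6.1) = 26.3101 psu.
Increase required: 26.3101 − 12.75 = 13.5601 psu.

26.31 psu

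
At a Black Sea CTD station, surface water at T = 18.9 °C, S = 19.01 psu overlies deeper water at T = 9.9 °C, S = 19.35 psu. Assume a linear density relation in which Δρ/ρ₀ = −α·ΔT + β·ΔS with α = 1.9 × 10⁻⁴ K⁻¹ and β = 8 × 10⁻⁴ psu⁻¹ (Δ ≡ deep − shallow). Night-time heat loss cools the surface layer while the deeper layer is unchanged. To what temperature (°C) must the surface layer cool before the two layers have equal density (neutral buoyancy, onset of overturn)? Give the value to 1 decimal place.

8.5 °C

Neutral buoyancy requires Δρ = 0, i.e. −α(T_deep − T_surf′) + β(S_deep − S_surf) = 0.
T_surf′ = T_deep − (β/α)·ΔS = 9.9 − (8 × 10⁻⁴/1.9 × 10⁻⁴)·(+0.34) = 8.468 °C.
Cooling required: 18.9 − (8.468) = 10.432 °C.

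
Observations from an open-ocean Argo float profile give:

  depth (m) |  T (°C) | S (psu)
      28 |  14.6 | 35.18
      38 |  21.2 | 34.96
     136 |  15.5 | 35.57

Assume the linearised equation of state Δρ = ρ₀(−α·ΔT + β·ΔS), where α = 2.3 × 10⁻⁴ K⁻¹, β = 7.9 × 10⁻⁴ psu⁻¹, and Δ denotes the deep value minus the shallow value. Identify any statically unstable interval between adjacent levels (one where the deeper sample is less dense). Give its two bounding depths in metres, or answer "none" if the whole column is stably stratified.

Evaluate Δρ/ρ₀ = −αΔT + βΔS across each adjacent pair:
  28–38 m: −αΔT+βΔS = −(2.3 × 10⁻⁴)(+6.6)+(7.9 × 10⁻⁴)(-0.22) = -1.7 × 10⁻³ → UNSTABLE
  38–136 m: −αΔT+βΔS = −(2.3 × 10⁻⁴)(-5.7)+(7.9 × 10⁻⁴)(+0.61) = 1.8 × 10⁻³ → stable
The 28–38 m interval has Δρ < 0: lighter water underlies denser water.

28–38 m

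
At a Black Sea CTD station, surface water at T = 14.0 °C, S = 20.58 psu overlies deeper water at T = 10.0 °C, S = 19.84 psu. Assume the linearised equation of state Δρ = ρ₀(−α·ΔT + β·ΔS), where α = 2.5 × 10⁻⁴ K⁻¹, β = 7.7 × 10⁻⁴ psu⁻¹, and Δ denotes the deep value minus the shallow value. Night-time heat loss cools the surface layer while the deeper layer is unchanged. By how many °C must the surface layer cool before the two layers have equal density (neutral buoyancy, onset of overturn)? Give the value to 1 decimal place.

1.7 °C

Neutral buoyancy requires Δρ = 0, i.e. −α(T_deep − T_surf′) + β(S_deep − S_surf) = 0.
T_surf′ = T_deep − (β/α)·ΔS = 10.0 − (7.7 × 10⁻⁴/2.5 × 10⁻⁴)·(-0.74) = 12.279 °C.
Cooling required: 14.0 − (12.279) = 1.721 °C.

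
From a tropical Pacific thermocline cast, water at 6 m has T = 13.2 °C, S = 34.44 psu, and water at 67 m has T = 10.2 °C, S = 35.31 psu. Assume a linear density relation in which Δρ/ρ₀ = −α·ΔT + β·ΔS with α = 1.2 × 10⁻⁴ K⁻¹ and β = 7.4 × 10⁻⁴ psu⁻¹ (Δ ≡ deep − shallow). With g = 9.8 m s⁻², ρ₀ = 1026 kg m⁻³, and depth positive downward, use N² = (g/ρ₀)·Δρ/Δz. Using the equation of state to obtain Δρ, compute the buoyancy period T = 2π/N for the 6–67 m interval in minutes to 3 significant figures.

8.25 min

ΔT = -3.0 K, ΔS = +0.87 psu (deep − shallow).
Δρ/ρ₀ = −αΔT + βΔS = 3.60 × 10⁻⁴ + 6.438 × 10⁻⁴ = 1.0038 × 10⁻³, so Δρ ≈ 1.030 kg m⁻³.
N² = (g/ρ₀)·Δρ/Δz = g·(Δρ/ρ₀)/Δz = 9.8 × 1.0038 × 10⁻³ / 61 = 1.6127 × 10⁻⁴ s⁻².
N = √(1.6127 × 10⁻⁴) = 0.012699 rad s⁻¹ → T = 2π/N = 494.78 s = 8.2463 min ≈ 8.25 min.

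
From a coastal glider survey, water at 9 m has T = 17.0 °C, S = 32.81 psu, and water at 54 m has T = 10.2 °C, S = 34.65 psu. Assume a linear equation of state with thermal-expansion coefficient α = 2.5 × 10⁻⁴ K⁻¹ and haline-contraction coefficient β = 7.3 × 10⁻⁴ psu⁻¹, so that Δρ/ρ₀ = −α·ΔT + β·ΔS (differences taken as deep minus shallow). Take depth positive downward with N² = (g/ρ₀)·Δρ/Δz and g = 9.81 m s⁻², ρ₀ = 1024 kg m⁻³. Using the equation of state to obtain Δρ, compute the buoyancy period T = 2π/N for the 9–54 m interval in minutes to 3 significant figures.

ΔT = -6.8 K, ΔS = +1.84 psu (deep − shallow).
Δρ/ρ₀ = −αΔT + βΔS = 1.70 × 10⁻³ + 1.3432 × 10⁻³ = 3.0432 × 10⁻³, so Δρ ≈ 3.116 kg m⁻³.
N² = (g/ρ₀)·Δρ/Δz = g·(Δρ/ρ₀)/Δz = 9.81 × 3.0432 × 10⁻³ / 45 = 6.6342 × 10⁻⁴ s⁻².
N = √(6.6342 × 10⁻⁴) = 0.025757 rad s⁻¹ → T = 2π/N = 243.94 s = 4.0657 min ≈ 4.07 min.

4.07 min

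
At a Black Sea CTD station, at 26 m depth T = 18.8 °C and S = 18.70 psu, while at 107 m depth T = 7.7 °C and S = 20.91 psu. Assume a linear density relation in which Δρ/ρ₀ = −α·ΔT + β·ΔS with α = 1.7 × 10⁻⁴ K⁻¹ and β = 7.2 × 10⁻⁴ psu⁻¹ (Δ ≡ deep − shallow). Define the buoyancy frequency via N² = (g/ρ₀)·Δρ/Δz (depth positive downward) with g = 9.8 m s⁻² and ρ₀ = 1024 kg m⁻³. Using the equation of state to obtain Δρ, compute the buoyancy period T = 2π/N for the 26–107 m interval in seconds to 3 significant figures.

306 s

ΔT = -11.1 K, ΔS = +2.21 psu (deep − shallow).
Δρ/ρ₀ = −αΔT + βΔS = 1.887 × 10⁻³ + 1.5912 × 10⁻³ = 3.4782 × 10⁻³, so Δρ ≈ 3.562 kg m⁻³.
N² = (g/ρ₀)·Δρ/Δz = g·(Δρ/ρ₀)/Δz = 9.8 × 3.4782 × 10⁻³ / 81 = 4.2082 × 10⁻⁴ s⁻².
N = √(4.2082 × 10⁻⁴) = 0.020514 rad s⁻¹ → T = 2π/N = 306.29 s ≈ 306 s.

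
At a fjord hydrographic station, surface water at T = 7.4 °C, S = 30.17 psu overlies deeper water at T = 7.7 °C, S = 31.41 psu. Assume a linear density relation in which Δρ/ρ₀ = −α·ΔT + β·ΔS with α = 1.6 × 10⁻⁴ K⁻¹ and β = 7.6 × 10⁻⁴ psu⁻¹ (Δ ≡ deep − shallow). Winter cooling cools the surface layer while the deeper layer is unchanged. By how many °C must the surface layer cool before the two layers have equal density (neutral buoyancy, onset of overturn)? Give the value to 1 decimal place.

5.6 °C

Neutral buoyancy requires Δρ = 0, i.e. −α(T_deep − T_surf′) + β(S_deep − S_surf) = 0.
T_surf′ = T_deep − (β/α)·ΔS = 7.7 − (7.6 × 10⁻⁴/1.6 × 10⁻⁴)·(+1.24) = 1.810 °C.
Cooling required: 7.4 − (1.810) = 5.590 °C.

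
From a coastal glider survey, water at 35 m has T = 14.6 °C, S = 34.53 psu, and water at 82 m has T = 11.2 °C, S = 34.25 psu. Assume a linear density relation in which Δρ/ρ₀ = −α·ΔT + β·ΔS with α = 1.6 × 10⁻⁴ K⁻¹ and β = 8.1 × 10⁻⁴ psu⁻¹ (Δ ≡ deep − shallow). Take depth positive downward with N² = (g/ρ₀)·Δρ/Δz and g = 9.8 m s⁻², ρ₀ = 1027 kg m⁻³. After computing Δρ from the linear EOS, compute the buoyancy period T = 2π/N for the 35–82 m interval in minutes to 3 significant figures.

12.9 min

ΔT = -3.4 K, ΔS = -0.28 psu (deep − shallow).
Δρ/ρ₀ = −αΔT + βΔS = 5.44 × 10⁻⁴ − 2.268 × 10⁻⁴ = 3.172 × 10⁻⁴, so Δρ ≈ 0.3258 kg m⁻³.
N² = (g/ρ₀)·Δρ/Δz = g·(Δρ/ρ₀)/Δz = 9.8 × 3.172 × 10⁻⁴ / 47 = 6.6140 × 10⁻⁵ s⁻².
N = √(6.6140 × 10⁻⁵) = 8.1327 × 10⁻³ rad s⁻¹ → T = 2π/N = 772.58 s = 12.876 min ≈ 12.9 min.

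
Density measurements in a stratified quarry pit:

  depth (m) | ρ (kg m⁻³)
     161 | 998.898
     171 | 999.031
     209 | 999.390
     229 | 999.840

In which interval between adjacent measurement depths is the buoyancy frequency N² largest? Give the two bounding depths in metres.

Compute the density gradient over each adjacent pair:
  161–171 m: Δρ/Δz = 0.133/10 = 0.013 kg m⁻⁴
  171–209 m: Δρ/Δz = 0.359/38 = 9.4 × 10⁻³ kg m⁻⁴
  209–229 m: Δρ/Δz = 0.450/20 = 0.022 kg m⁻⁴
The largest gradient is in the 209–229 m interval — the pycnocline.

209–229 m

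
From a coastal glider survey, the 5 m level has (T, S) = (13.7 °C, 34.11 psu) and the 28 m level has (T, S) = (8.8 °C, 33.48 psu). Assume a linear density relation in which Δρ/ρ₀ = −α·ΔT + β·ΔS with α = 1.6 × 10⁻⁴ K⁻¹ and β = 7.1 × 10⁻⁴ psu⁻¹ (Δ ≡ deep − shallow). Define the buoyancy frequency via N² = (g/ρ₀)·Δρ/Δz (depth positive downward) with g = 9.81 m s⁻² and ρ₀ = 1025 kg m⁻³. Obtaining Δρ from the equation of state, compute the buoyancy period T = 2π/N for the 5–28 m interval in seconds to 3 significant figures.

524 s

ΔT = -4.9 K, ΔS = -0.63 psu (deep − shallow).
Δρ/ρ₀ = −αΔT + βΔS = 7.84 × 10⁻⁴ − 4.473 × 10⁻⁴ = 3.367 × 10⁻⁴, so Δρ ≈ 0.3451 kg m⁻³.
N² = (g/ρ₀)·Δρ/Δz = g·(Δρ/ρ₀)/Δz = 9.81 × 3.367 × 10⁻⁴ / 23 = 1.4361 × 10⁻⁴ s⁻².
N = √(1.4361 × 10⁻⁴) = 0.011984 rad s⁻¹ → T = 2π/N = 524.30 s ≈ 524 s.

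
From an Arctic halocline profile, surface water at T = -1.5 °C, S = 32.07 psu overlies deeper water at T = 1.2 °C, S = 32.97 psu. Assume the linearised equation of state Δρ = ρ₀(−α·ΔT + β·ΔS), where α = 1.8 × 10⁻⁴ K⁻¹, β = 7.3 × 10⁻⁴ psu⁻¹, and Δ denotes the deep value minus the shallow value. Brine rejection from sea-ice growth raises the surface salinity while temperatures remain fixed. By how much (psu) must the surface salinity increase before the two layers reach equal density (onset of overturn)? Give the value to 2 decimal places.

Neutral buoyancy requires −α(T_deep − T_surf) + β(S_deep − S_surf′) = 0.
S_surf′ = S_deep − (α/β)·ΔT = 32.97 − (1.8 × 10⁻⁴/7.3 × 10⁻⁴)·(+2.7) = 32.3042 psu.
Increase required: 32.3042 − 32.07 = 0.2342 psu.

0.23 psu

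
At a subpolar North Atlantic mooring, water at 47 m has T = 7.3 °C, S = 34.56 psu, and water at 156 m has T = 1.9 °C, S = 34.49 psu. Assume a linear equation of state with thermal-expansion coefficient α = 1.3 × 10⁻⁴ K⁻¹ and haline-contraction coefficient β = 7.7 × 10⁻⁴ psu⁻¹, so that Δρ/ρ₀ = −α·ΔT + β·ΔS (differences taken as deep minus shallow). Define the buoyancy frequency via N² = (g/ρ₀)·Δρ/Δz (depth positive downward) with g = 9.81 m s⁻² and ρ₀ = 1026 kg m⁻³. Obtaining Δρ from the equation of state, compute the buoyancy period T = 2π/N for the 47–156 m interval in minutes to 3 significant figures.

ΔT = -5.4 K, ΔS = -0.07 psu (deep − shallow).
Δρ/ρ₀ = −αΔT + βΔS = 7.02 × 10⁻⁴ − 5.39 × 10⁻⁵ = 6.481 × 10⁻⁴, so Δρ ≈ 0.6650 kg m⁻³.
N² = (g/ρ₀)·Δρ/Δz = g·(Δρ/ρ₀)/Δz = 9.81 × 6.481 × 10⁻⁴ / 109 = 5.8329 × 10⁻⁵ s⁻².
N = √(5.8329 × 10⁻⁵) = 7.6373 × 10⁻³ rad s⁻¹ → T = 2π/N = 822.70 s = 13.712 min ≈ 13.7 min.

13.7 min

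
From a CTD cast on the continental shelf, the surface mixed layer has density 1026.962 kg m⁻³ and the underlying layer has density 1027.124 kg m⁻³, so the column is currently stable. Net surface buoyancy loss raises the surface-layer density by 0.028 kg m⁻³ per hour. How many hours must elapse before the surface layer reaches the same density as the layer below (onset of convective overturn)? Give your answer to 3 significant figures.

5.79 hours

Density deficit of the surface layer: 1027.124 − 1026.962 = 0.162 kg m⁻³.
Required change = 0.162 / 0.028 = 5.79 hours.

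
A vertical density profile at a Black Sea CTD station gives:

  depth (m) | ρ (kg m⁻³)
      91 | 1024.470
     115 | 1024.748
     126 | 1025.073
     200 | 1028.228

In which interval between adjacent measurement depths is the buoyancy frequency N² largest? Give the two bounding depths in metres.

Compute the density gradient over each adjacent pair:
  91–115 m: Δρ/Δz = 0.278/24 = 0.012 kg m⁻⁴
  115–126 m: Δρ/Δz = 0.325/11 = 0.030 kg m⁻⁴
  126–200 m: Δρ/Δz = 3.155/74 = 0.043 kg m⁻⁴
The largest gradient is in the 126–200 m interval — the pycnocline.

126–200 m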